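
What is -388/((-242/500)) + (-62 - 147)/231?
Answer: 2034701/2541 ≈ 800.75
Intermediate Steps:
-388/((-242/500)) + (-62 - 147)/231 = -388/((-242*1/500)) - 209*1/231 = -388/(-121/250) - 19/21 = -388*(-250/121) - 19/21 = 97000/121 - 19/21 = 2034701/2541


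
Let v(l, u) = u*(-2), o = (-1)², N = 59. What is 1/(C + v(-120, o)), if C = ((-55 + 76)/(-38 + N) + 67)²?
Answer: 1/4622 ≈ 0.00021636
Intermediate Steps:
o = 1
C = 4624 (C = ((-55 + 76)/(-38 + 59) + 67)² = (21/21 + 67)² = (21*(1/21) + 67)² = (1 + 67)² = 68² = 4624)
v(l, u) = -2*u
1/(C + v(-120, o)) = 1/(4624 - 2*1) = 1/(4624 - 2) = 1/4622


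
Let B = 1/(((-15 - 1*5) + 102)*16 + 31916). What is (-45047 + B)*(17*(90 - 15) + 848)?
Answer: -3177752500945/33228 ≈ -9.5635e+7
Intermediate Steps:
B = 1/33228 (B = 1/(((-15 - 5) + 102)*16 + 31916) = 1/((-20 + 102)*16 + 31916) = 1/(82*16 + 31916) = 1/(1312 + 31916) = 1/33228 ≈ 3.0095e-5)
(-45047 + B)*(17*(90 - 15) + 848) = (-45047 + 1/33228)*(17*(90 - 15) + 848) = -1496821715*(17*75 + 848)/33228 = -1496821715*(1275 + 848)/33228 = -1496821715/33228*2123 = -3177752500945/33228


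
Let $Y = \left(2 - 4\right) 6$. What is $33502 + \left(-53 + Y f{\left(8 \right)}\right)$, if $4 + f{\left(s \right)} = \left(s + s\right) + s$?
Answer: $33209$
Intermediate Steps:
$f{\left(s \right)} = -4 + 3 s$ ($f{\left(s \right)} = -4 + \left(\left(s + s\right) + s\right) = -4 + \left(2 s + s\right) = -4 + 3 s$)
$Y = -12$ ($Y = \left(-2\right) 6 = -12$)
$33502 + \left(-53 + Y f{\left(8 \right)}\right) = 33502 - \left(53 + 12 \left(-4 + 3 \cdot 8\right)\right) = 33502 - \left(53 + 12 \left(-4 + 24\right)\right) = 33502 - 293 = 33209$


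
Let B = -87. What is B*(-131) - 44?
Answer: 11353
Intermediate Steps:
B*(-131) - 44 = -87*(-131) - 44 = 11397 - 44 = 11353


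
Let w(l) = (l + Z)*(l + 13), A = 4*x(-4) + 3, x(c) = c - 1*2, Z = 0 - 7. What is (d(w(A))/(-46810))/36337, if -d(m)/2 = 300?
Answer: 60/170093497 ≈ 3.5275e-7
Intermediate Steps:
Z = -7
x(c) = -2 + c (x(c) = c - 2 = -2 + c)
A = -21 (A = 4*(-2 - 4) + 3 = 4*(-6) + 3 = -24 + 3 = -21)
w(l) = (-7 + l)*(13 + l) (w(l) = (l - 7)*(l + 13) = (-7 + l)*(13 + l))
d(m) = -600 (d(m) = -2*300 = -600)
(d(w(A))/(-46810))/36337 = -600/(-46810)/36337 = -600*(-1/46810)*(1/36337) = (60/4681)*(1/36337) = 60/170093497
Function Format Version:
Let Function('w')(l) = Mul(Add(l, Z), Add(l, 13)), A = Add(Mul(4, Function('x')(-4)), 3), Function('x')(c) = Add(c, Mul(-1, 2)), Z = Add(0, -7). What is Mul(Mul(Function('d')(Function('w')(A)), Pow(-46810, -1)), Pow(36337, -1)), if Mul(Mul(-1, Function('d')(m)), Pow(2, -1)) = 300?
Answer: Rational(60, 170093497) ≈ 3.5275e-7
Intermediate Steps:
Z = -7
Function('x')(c) = Add(-2, c) (Function('x')(c) = Add(c, -2) = Add(-2, c))
A = -21 (A = Add(Mul(4, Add(-2, -4)), 3) = Add(Mul(4, -6), 3) = Add(-24, 3) = -21)
Function('w')(l) = Mul(Add(-7, l), Add(13, l)) (Function('w')(l) = Mul(Add(l, -7), Add(l, 13)) = Mul(Add(-7, l), Add(13, l)))
Function('d')(m) = -600 (Function('d')(m) = Mul(-2, 300) = -600)
Mul(Mul(Function('d')(Function('w')(A)), Pow(-46810, -1)), Pow(36337, -1)) = Mul(Mul(-600, Pow(-46810, -1)), Pow(36337, -1)) = Mul(Mul(-600, Rational(-1, 46810)), Rational(1, 36337)) = Mul(Rational(60, 4681), Rational(1, 36337)) = Rational(60, 170093497)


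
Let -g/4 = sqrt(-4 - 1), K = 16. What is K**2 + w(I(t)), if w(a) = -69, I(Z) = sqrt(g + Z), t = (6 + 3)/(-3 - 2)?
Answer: 187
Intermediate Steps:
t = -9/5 (t = 9/(-5) = 9*(-1/5) = -9/5 ≈ -1.8000)
g = -4*I*sqrt(5) (g = -4*sqrt(-4 - 1) = -4*I*sqrt(5) ≈ -8.9443*I)
I(Z) = sqrt(Z - 4*I*sqrt(5)) (I(Z) = sqrt(-4*I*sqrt(5) + Z) = sqrt(Z - 4*I*sqrt(5)))
K**2 + w(I(t)) = 16**2 - 69 = 256 - 69 = 187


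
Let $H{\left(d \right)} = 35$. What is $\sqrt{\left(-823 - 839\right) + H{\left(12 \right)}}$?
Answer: $i \sqrt{1627} \approx 40.336 i$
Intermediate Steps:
$\sqrt{\left(-823 - 839\right) + H{\left(12 \right)}} = \sqrt{\left(-823 - 839\right) + 35} = \sqrt{-1662 + 35} = \sqrt{-1627} = i \sqrt{1627}$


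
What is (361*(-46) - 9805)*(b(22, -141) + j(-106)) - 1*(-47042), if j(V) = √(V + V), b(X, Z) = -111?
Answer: 2978663 - 52822*I*√53 ≈ 2.9787e+6 - 3.8455e+5*I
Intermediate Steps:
j(V) = √2*√V (j(V) = √(2*V) = √2*√V)
(361*(-46) - 9805)*(b(22, -141) + j(-106)) - 1*(-47042) = (361*(-46) - 9805)*(-111 + √2*√(-106)) - 1*(-47042) = (-16606 - 9805)*(-111 + √2*(I*√106)) + 47042 = -26411*(-111 + 2*I*√53) + 47042 = (2931621 - 52822*I*√53) + 47042 = 2978663 - 52822*I*√53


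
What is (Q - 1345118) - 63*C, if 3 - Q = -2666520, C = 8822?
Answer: 765619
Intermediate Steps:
Q = 2666523 (Q = 3 - 1*(-2666520) = 3 + 2666520 = 2666523)
(Q - 1345118) - 63*C = (2666523 - 1345118) - 63*8822 = 1321405 - 555786 = 765619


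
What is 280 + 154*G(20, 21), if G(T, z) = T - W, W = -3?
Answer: 3822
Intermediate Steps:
G(T, z) = 3 + T (G(T, z) = T - 1*(-3) = T + 3 = 3 + T)
280 + 154*G(20, 21) = 280 + 154*(3 + 20) = 280 + 154*23 = 280 + 3542 = 3822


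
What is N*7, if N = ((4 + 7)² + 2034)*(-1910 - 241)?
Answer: -32447835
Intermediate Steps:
N = -4635405 (N = (11² + 2034)*(-2151) = (121 + 2034)*(-2151) = 2155*(-2151) = -4635405)
N*7 = -4635405*7 = -32447835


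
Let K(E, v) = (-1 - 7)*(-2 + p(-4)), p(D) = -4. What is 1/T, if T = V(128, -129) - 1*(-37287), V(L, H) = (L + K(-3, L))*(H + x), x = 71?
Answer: 1/27079 ≈ 3.6929e-5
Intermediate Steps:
K(E, v) = 48 (K(E, v) = (-1 - 7)*(-2 - 4) = -8*(-6) = 48)
V(L, H) = (48 + L)*(71 + H) (V(L, H) = (L + 48)*(H + 71) = (48 + L)*(71 + H))
T = 27079 (T = (3408 + 48*(-129) + 71*128 - 129*128) - 1*(-37287) = (3408 - 6192 + 9088 - 16512) + 37287 = -10208 + 37287 = 27079)
1/T = 1/27079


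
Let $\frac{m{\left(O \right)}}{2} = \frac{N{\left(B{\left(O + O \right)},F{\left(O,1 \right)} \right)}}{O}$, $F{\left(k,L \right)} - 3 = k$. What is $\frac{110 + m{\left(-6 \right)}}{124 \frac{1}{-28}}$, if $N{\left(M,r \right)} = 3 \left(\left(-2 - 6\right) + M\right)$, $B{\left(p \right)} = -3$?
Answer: $- \frac{847}{31} \approx -27.323$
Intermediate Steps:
$F{\left(k,L \right)} = 3 + k$
$N{\left(M,r \right)} = -24 + 3 M$ ($N{\left(M,r \right)} = 3 \left(\left(-2 - 6\right) + M\right) = 3 \left(-8 + M\right) = -24 + 3 M$)
$m{\left(O \right)} = - \frac{66}{O}$ ($m{\left(O \right)} = 2 \frac{-24 + 3 \left(-3\right)}{O} = 2 \frac{-24 - 9}{O} = 2 \left(- \frac{33}{O}\right) = - \frac{66}{O}$)
$\frac{110 + m{\left(-6 \right)}}{124 \frac{1}{-28}} = \frac{110 - \frac{66}{-6}}{124 \frac{1}{-28}} = \frac{110 - -11}{124 \left(- \frac{1}{28}\right)} = \frac{110 + 11}{- \frac{31}{7}} = \left(- \frac{7}{31}\right) 121 = - \frac{847}{31}$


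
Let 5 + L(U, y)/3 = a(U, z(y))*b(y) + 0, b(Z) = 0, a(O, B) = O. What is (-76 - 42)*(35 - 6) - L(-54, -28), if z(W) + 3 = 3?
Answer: -3407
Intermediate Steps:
z(W) = 0 (z(W) = -3 + 3 = 0)
L(U, y) = -15 (L(U, y) = -15 + 3*(U*0 + 0) = -15 + 3*(0 + 0) = -15 + 3*0 = -15 + 0 = -15)
(-76 - 42)*(35 - 6) - L(-54, -28) = (-76 - 42)*(35 - 6) - 1*(-15) = -118*29 + 15 = -3422 + 15 = -3407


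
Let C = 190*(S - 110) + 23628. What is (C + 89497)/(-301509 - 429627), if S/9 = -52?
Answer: -3305/731136 ≈ -0.0045204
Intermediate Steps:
S = -468 (S = 9*(-52) = -468)
C = -86192 (C = 190*(-468 - 110) + 23628 = 190*(-578) + 23628 = -109820 + 23628 = -86192)
(C + 89497)/(-301509 - 429627) = (-86192 + 89497)/(-301509 - 429627) = 3305/(-731136) = 3305*(-1/731136) = -3305/731136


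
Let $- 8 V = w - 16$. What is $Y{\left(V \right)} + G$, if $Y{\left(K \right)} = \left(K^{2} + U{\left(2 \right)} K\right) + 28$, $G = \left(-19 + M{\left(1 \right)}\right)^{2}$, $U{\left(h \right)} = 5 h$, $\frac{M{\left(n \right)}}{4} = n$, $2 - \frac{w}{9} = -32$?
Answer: $\frac{19273}{16} \approx 1204.6$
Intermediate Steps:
$w = 306$ ($w = 18 - -288 = 18 + 288 = 306$)
$M{\left(n \right)} = 4 n$
$G = 225$ ($G = \left(-19 + 4 \cdot 1\right)^{2} = \left(-19 + 4\right)^{2} = \left(-15\right)^{2} = 225$)
$V = - \frac{145}{4}$ ($V = - \frac{306 - 16}{8} = \left(- \frac{1}{8}\right) 290 = - \frac{145}{4} \approx -36.25$)
$Y{\left(K \right)} = 28 + K^{2} + 10 K$ ($Y{\left(K \right)} = \left(K^{2} + 5 \cdot 2 K\right) + 28 = \left(K^{2} + 10 K\right) + 28 = 28 + K^{2} + 10 K$)
$Y{\left(V \right)} + G = \left(28 + \left(- \frac{145}{4}\right)^{2} + 10 \left(- \frac{145}{4}\right)\right) + 225 = \left(28 + \frac{21025}{16} - \frac{725}{2}\right) + 225 = \frac{15673}{16} + 225 = \frac{19273}{16}$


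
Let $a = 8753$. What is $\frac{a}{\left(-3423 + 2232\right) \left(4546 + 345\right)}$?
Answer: $- \frac{8753}{5825181} \approx -0.0015026$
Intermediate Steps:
$\frac{a}{\left(-3423 + 2232\right) \left(4546 + 345\right)} = \frac{8753}{\left(-3423 + 2232\right) \left(4546 + 345\right)} = \frac{8753}{\left(-1191\right) 4891} = \frac{8753}{-5825181} = 8753 \left(- \frac{1}{5825181}\right) = - \frac{8753}{5825181}$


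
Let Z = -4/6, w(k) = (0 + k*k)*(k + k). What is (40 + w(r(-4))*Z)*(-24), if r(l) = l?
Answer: -3008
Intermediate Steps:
w(k) = 2*k³ (w(k) = (0 + k²)*(2*k) = k²*(2*k) = 2*k³)
Z = -⅔ (Z = -4*⅙ = -⅔ ≈ -0.66667)
(40 + w(r(-4))*Z)*(-24) = (40 + (2*(-4)³)*(-⅔))*(-24) = (40 + (2*(-64))*(-⅔))*(-24) = (40 - 128*(-⅔))*(-24) = (40 + 256/3)*(-24) = (376/3)*(-24) = -3008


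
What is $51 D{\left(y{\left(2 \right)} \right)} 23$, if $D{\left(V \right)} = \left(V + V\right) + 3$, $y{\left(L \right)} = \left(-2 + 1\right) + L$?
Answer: $5865$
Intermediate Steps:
$y{\left(L \right)} = -1 + L$
$D{\left(V \right)} = 3 + 2 V$ ($D{\left(V \right)} = 2 V + 3 = 3 + 2 V$)
$51 D{\left(y{\left(2 \right)} \right)} 23 = 51 \left(3 + 2 \left(-1 + 2\right)\right) 23 = 51 \left(3 + 2 \cdot 1\right) 23 = 51 \left(3 + 2\right) 23 = 51 \cdot 5 \cdot 23 = 255 \cdot 23 = 5865$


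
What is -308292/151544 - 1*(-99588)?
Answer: 3772913895/37886 ≈ 99586.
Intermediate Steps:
-308292/151544 - 1*(-99588) = -308292*1/151544 + 99588 = -77073/37886 + 99588 = 3772913895/37886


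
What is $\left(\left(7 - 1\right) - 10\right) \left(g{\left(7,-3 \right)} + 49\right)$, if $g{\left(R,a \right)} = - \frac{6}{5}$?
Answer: $- \frac{956}{5} \approx -191.2$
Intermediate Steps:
$g{\left(R,a \right)} = - \frac{6}{5}$ ($g{\left(R,a \right)} = \left(-6\right) \frac{1}{5} = - \frac{6}{5}$)
$\left(\left(7 - 1\right) - 10\right) \left(g{\left(7,-3 \right)} + 49\right) = \left(\left(7 - 1\right) - 10\right) \left(- \frac{6}{5} + 49\right) = \left(6 - 10\right) \frac{239}{5} = \left(-4\right) \frac{239}{5} = - \frac{956}{5}$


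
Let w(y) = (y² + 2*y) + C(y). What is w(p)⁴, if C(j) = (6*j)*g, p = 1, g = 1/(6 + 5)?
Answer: 2313441/14641 ≈ 158.01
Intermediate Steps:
g = 1/11 ≈ 0.090909
C(j) = 6*j/11 (C(j) = (6*j)*(1/11) = 6*j/11)
w(y) = y² + 28*y/11 (w(y) = (y² + 2*y) + 6*y/11 = y² + 28*y/11)
w(p)⁴ = ((1/11)*1*(28 + 11*1))⁴ = ((1/11)*1*(28 + 11))⁴ = ((1/11)*1*39)⁴ = (39/11)⁴ = 2313441/14641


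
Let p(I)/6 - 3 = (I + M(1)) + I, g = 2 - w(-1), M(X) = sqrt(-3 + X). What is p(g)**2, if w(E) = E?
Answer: 2844 + 648*I*sqrt(2) ≈ 2844.0 + 916.41*I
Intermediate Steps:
g = 3 (g = 2 - 1*(-1) = 2 + 1 = 3)
p(I) = 18 + 12*I + 6*I*sqrt(2) (p(I) = 18 + 6*((I + sqrt(-3 + 1)) + I) = 18 + 6*((I + sqrt(-2)) + I) = 18 + 6*((I + I*sqrt(2)) + I) = 18 + 6*(2*I + I*sqrt(2)) = 18 + (12*I + 6*I*sqrt(2)) = 18 + 12*I + 6*I*sqrt(2))
p(g)**2 = (18 + 12*3 + 6*I*sqrt(2))**2 = (18 + 36 + 6*I*sqrt(2))**2 = (54 + 6*I*sqrt(2))**2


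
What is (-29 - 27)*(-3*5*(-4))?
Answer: -3360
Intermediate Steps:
(-29 - 27)*(-3*5*(-4)) = -(-840)*(-4) = -56*60 = -3360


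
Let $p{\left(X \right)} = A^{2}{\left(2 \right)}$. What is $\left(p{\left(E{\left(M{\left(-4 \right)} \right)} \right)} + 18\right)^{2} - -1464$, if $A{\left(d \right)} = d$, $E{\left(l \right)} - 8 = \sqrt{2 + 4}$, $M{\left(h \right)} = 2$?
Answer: $1948$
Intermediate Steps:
$E{\left(l \right)} = 8 + \sqrt{6}$ ($E{\left(l \right)} = 8 + \sqrt{2 + 4} = 8 + \sqrt{6}$)
$p{\left(X \right)} = 4$ ($p{\left(X \right)} = 2^{2} = 4$)
$\left(p{\left(E{\left(M{\left(-4 \right)} \right)} \right)} + 18\right)^{2} - -1464 = \left(4 + 18\right)^{2} - -1464 = 22^{2} + 1464 = 484 + 1464 = 1948$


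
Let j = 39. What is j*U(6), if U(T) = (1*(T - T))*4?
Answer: 0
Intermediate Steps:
U(T) = 0 (U(T) = (1*0)*4 = 0*4 = 0)
j*U(6) = 39*0 = 0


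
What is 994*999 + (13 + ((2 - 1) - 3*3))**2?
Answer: 993031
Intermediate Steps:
994*999 + (13 + ((2 - 1) - 3*3))**2 = 993006 + (13 + (1 - 9))**2 = 993006 + (13 - 8)**2 = 993006 + 5**2 = 993006 + 25 = 993031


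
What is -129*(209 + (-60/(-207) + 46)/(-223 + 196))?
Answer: -16605439/621 ≈ -26740.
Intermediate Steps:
-129*(209 + (-60/(-207) + 46)/(-223 + 196)) = -129*(209 + (-60*(-1/207) + 46)/(-27)) = -129*(209 + (20/69 + 46)*(-1/27)) = -129*(209 + (3194/69)*(-1/27)) = -129*(209 - 3194/1863) = -129*386173/1863 = -16605439/621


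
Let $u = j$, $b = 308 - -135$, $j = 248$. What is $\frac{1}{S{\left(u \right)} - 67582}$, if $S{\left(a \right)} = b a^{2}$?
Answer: $\frac{1}{27178690} \approx 3.6794 \cdot 10^{-8}$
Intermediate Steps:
$b = 443$ ($b = 308 + 135 = 443$)
$u = 248$
$S{\left(a \right)} = 443 a^{2}$
$\frac{1}{S{\left(u \right)} - 67582} = \frac{1}{443 \cdot 248^{2} - 67582} = \frac{1}{443 \cdot 61504 - 67582} = \frac{1}{27246272 - 67582} = \frac{1}{27178690}$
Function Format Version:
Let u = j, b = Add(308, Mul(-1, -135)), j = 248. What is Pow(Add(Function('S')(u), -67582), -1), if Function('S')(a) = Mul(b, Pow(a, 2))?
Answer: Rational(1, 27178690) ≈ 3.6794e-8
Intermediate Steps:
b = 443 (b = Add(308, 135) = 443)
u = 248
Function('S')(a) = Mul(443, Pow(a, 2))
Pow(Add(Function('S')(u), -67582), -1) = Pow(Add(Mul(443, Pow(248, 2)), -67582), -1) = Pow(Add(Mul(443, 61504), -67582), -1) = Pow(Add(27246272, -67582), -1) = Pow(27178690, -1) = Rational(1, 27178690)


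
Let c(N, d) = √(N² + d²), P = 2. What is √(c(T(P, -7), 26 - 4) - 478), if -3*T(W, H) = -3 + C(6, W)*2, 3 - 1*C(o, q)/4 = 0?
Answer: √(-478 + √533) ≈ 21.329*I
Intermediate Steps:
C(o, q) = 12 (C(o, q) = 12 - 4*0 = 12 + 0 = 12)
T(W, H) = -7 (T(W, H) = -(-3 + 12*2)/3 = -(-3 + 24)/3 = -⅓*21 = -7)
√(c(T(P, -7), 26 - 4) - 478) = √(√((-7)² + (26 - 4)²) - 478) = √(√(49 + 22²) - 478) = √(√(49 + 484) - 478) = √(√533 - 478) = √(-478 + √533)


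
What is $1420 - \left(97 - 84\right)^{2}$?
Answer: $1251$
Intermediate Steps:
$1420 - \left(97 - 84\right)^{2} = 1420 - 13^{2} = 1420 - 169 = 1251$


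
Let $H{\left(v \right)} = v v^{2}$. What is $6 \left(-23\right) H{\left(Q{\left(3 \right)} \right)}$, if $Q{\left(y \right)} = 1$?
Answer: $-138$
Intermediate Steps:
$H{\left(v \right)} = v^{3}$
$6 \left(-23\right) H{\left(Q{\left(3 \right)} \right)} = 6 \left(-23\right) 1^{3} = \left(-138\right) 1 = -138$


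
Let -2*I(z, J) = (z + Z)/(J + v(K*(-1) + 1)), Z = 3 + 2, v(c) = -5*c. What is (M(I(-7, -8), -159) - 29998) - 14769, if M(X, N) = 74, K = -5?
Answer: -44693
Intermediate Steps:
Z = 5
I(z, J) = -(5 + z)/(2*(-30 + J)) (I(z, J) = -(z + 5)/(2*(J - 5*(-5*(-1) + 1))) = -(5 + z)/(2*(J - 5*(5 + 1))) = -(5 + z)/(2*(J - 5*6)) = -(5 + z)/(2*(J - 30)) = -(5 + z)/(2*(-30 + J)))
(M(I(-7, -8), -159) - 29998) - 14769 = (74 - 29998) - 14769 = -29924 - 14769 = -44693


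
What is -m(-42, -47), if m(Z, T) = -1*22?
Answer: 22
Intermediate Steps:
m(Z, T) = -22
-m(-42, -47) = -1*(-22) = 22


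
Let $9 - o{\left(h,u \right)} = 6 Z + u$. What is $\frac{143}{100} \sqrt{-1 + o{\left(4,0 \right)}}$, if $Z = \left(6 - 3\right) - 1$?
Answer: $\frac{143 i}{50} \approx 2.86 i$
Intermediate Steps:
$Z = 2$ ($Z = 3 - 1 = 2$)
$o{\left(h,u \right)} = -3 - u$ ($o{\left(h,u \right)} = 9 - \left(6 \cdot 2 + u\right) = 9 - \left(12 + u\right) = -3 - u$)
$\frac{143}{100} \sqrt{-1 + o{\left(4,0 \right)}} = \frac{143}{100} \sqrt{-1 - 3} = 143 \cdot \frac{1}{100} \sqrt{-1 + \left(-3 + 0\right)} = \frac{143 \sqrt{-1 - 3}}{100} = \frac{143 \sqrt{-4}}{100} = \frac{143 \cdot 2 i}{100} = \frac{143 i}{50}$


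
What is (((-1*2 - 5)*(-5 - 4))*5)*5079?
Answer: 1599885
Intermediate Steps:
(((-1*2 - 5)*(-5 - 4))*5)*5079 = (((-2 - 5)*(-9))*5)*5079 = (-7*(-9)*5)*5079 = (63*5)*5079 = 315*5079 = 1599885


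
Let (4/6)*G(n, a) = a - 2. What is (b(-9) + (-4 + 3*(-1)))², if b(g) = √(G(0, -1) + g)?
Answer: 71/2 - 21*I*√6 ≈ 35.5 - 51.439*I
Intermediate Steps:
G(n, a) = -3 + 3*a/2 (G(n, a) = 3*(a - 2)/2 = 3*(-2 + a)/2 = -3 + 3*a/2)
b(g) = √(-9/2 + g) (b(g) = √((-3 + (3/2)*(-1)) + g) = √((-3 - 3/2) + g) = √(-9/2 + g))
(b(-9) + (-4 + 3*(-1)))² = (√(-18 + 4*(-9))/2 + (-4 + 3*(-1)))² = (√(-18 - 36)/2 + (-4 - 3))² = (√(-54)/2 - 7)² = ((3*I*√6)/2 - 7)² = (3*I*√6/2 - 7)² = (-7 + 3*I*√6/2)²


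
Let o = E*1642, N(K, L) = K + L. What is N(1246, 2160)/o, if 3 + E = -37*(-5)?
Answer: 131/11494 ≈ 0.011397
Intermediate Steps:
E = 182 (E = -3 - 37*(-5) = -3 + 185 = 182)
o = 298844 (o = 182*1642 = 298844)
N(1246, 2160)/o = (1246 + 2160)/298844 = 3406*(1/298844) = 131/11494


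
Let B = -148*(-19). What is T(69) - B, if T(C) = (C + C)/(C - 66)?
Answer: -2766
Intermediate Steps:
T(C) = 2*C/(-66 + C) (T(C) = (2*C)/(-66 + C) = 2*C/(-66 + C))
B = 2812
T(69) - B = 2*69/(-66 + 69) - 1*2812 = 2*69/3 - 2812 = 2*69*(⅓) - 2812 = 46 - 2812 = -2766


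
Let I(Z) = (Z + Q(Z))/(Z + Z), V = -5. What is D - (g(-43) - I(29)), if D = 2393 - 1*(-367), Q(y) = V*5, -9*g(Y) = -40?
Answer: 719218/261 ≈ 2755.6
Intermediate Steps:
g(Y) = 40/9 (g(Y) = -⅑*(-40) = 40/9)
Q(y) = -25 (Q(y) = -5*5 = -25)
I(Z) = (-25 + Z)/(2*Z) (I(Z) = (Z - 25)/(Z + Z) = (-25 + Z)/((2*Z)) = (-25 + Z)*(1/(2*Z)) = (-25 + Z)/(2*Z))
D = 2760 (D = 2393 + 367 = 2760)
D - (g(-43) - I(29)) = 2760 - (40/9 - (-25 + 29)/(2*29)) = 2760 - (40/9 - 4/(2*29)) = 2760 - (40/9 - 1*2/29) = 2760 - (40/9 - 2/29) = 2760 - 1*1142/261 = 2760 - 1142/261 = 719218/261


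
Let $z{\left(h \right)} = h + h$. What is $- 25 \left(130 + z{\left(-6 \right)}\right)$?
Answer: $-2950$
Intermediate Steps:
$z{\left(h \right)} = 2 h$
$- 25 \left(130 + z{\left(-6 \right)}\right) = - 25 \left(130 + 2 \left(-6\right)\right) = - 25 \left(130 - 12\right) = \left(-25\right) 118 = -2950$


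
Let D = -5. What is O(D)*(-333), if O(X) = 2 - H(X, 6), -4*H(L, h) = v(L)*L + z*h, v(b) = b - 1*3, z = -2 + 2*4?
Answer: -6993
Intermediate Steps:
z = 6 (z = -2 + 8 = 6)
v(b) = -3 + b (v(b) = b - 3 = -3 + b)
H(L, h) = -3*h/2 - L*(-3 + L)/4 (H(L, h) = -((-3 + L)*L + 6*h)/4 = -(L*(-3 + L) + 6*h)/4 = -(6*h + L*(-3 + L))/4 = -3*h/2 - L*(-3 + L)/4)
O(X) = 11 + X*(-3 + X)/4 (O(X) = 2 - (-3/2*6 - X*(-3 + X)/4) = 2 - (-9 - X*(-3 + X)/4) = 2 + (9 + X*(-3 + X)/4) = 11 + X*(-3 + X)/4)
O(D)*(-333) = (11 + (¼)*(-5)*(-3 - 5))*(-333) = (11 + (¼)*(-5)*(-8))*(-333) = (11 + 10)*(-333) = 21*(-333) = -6993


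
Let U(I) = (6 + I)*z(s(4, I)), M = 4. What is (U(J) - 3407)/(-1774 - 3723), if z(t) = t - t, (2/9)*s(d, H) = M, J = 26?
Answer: 3407/5497 ≈ 0.61979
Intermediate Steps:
s(d, H) = 18 (s(d, H) = (9/2)*4 = 18)
z(t) = 0
U(I) = 0 (U(I) = (6 + I)*0 = 0)
(U(J) - 3407)/(-1774 - 3723) = (0 - 3407)/(-1774 - 3723) = -3407/(-5497) = -3407*(-1/5497) = 3407/5497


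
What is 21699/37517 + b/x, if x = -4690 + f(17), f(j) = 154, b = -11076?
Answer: 42830413/14181426 ≈ 3.0202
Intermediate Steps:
x = -4536 (x = -4690 + 154 = -4536)
21699/37517 + b/x = 21699/37517 - 11076/(-4536) = 21699*(1/37517) - 11076*(-1/4536) = 21699/37517 + 923/378 = 42830413/14181426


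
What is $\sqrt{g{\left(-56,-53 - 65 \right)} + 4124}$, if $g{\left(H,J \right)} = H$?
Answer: $6 \sqrt{113} \approx 63.781$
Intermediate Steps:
$\sqrt{g{\left(-56,-53 - 65 \right)} + 4124} = \sqrt{-56 + 4124} = \sqrt{4068} = 6 \sqrt{113}$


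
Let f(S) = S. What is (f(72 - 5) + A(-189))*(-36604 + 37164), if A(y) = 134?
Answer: 112560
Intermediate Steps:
(f(72 - 5) + A(-189))*(-36604 + 37164) = ((72 - 5) + 134)*(-36604 + 37164) = (67 + 134)*560 = 201*560 = 112560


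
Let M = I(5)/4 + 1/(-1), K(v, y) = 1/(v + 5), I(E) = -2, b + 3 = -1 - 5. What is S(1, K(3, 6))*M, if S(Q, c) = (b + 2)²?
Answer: -147/2 ≈ -73.500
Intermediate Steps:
b = -9 (b = -3 + (-1 - 5) = -3 - 6 = -9)
K(v, y) = 1/(5 + v)
S(Q, c) = 49 (S(Q, c) = (-9 + 2)² = (-7)² = 49)
M = -3/2 (M = -2/4 + 1/(-1) = -2*¼ + 1*(-1) = -½ - 1 = -3/2 ≈ -1.5000)
S(1, K(3, 6))*M = 49*(-3/2) = -147/2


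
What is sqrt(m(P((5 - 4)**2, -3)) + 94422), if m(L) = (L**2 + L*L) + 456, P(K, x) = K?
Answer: 4*sqrt(5930) ≈ 308.03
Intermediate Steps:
m(L) = 456 + 2*L**2 (m(L) = (L**2 + L**2) + 456 = 2*L**2 + 456 = 456 + 2*L**2)
sqrt(m(P((5 - 4)**2, -3)) + 94422) = sqrt((456 + 2*((5 - 4)**2)**2) + 94422) = sqrt((456 + 2*(1**2)**2) + 94422) = sqrt((456 + 2*1**2) + 94422) = sqrt((456 + 2*1) + 94422) = sqrt((456 + 2) + 94422) = sqrt(458 + 94422) = sqrt(94880) = 4*sqrt(5930)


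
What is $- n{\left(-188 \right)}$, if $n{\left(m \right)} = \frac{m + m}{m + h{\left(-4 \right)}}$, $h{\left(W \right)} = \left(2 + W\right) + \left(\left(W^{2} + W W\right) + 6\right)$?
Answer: $- \frac{47}{19} \approx -2.4737$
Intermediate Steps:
$h{\left(W \right)} = 8 + W + 2 W^{2}$ ($h{\left(W \right)} = \left(2 + W\right) + \left(\left(W^{2} + W^{2}\right) + 6\right) = \left(2 + W\right) + \left(2 W^{2} + 6\right) = \left(2 + W\right) + \left(6 + 2 W^{2}\right) = 8 + W + 2 W^{2}$)
$n{\left(m \right)} = \frac{2 m}{36 + m}$ ($n{\left(m \right)} = \frac{m + m}{m + \left(8 - 4 + 2 \left(-4\right)^{2}\right)} = \frac{2 m}{m + \left(8 - 4 + 2 \cdot 16\right)} = \frac{2 m}{m + \left(8 - 4 + 32\right)} = \frac{2 m}{m + 36} = \frac{2 m}{36 + m}$)
$- n{\left(-188 \right)} = - \frac{2 \left(-188\right)}{36 - 188} = - \frac{2 \left(-188\right)}{-152} = - \frac{2 \left(-188\right) \left(-1\right)}{152} = \left(-1\right) \frac{47}{19} = - \frac{47}{19}$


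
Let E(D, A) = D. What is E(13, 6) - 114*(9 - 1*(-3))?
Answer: -1355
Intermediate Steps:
E(13, 6) - 114*(9 - 1*(-3)) = 13 - 114*(9 - 1*(-3)) = 13 - 114*(9 + 3) = 13 - 114*12 = 13 - 1368 = -1355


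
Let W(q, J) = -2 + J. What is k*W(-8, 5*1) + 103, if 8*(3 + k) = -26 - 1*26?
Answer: 149/2 ≈ 74.500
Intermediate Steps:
k = -19/2 (k = -3 + (-26 - 1*26)/8 = -3 + (-26 - 26)/8 = -3 + (1/8)*(-52) = -3 - 13/2 = -19/2 ≈ -9.5000)
k*W(-8, 5*1) + 103 = -19*(-2 + 5*1)/2 + 103 = -19*(-2 + 5)/2 + 103 = -19/2*3 + 103 = -57/2 + 103 = 149/2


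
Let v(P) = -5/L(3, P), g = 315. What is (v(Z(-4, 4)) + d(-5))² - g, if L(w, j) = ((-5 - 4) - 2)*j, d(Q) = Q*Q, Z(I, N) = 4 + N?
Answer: 2422665/7744 ≈ 312.84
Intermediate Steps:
d(Q) = Q²
L(w, j) = -11*j (L(w, j) = (-9 - 2)*j = -11*j)
v(P) = 5/(11*P) (v(P) = -5*(-1/(11*P)) = -(-5)/(11*P) = 5/(11*P))
(v(Z(-4, 4)) + d(-5))² - g = (5/(11*(4 + 4)) + (-5)²)² - 1*315 = ((5/11)/8 + 25)² - 315 = ((5/11)*(⅛) + 25)² - 315 = (5/88 + 25)² - 315 = (2205/88)² - 315 = 4862025/7744 - 315 = 2422665/7744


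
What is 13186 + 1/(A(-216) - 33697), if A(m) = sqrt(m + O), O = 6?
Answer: 14972544984837/1135488019 - I*sqrt(210)/1135488019 ≈ 13186.0 - 1.2762e-8*I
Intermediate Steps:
A(m) = sqrt(6 + m) (A(m) = sqrt(m + 6) = sqrt(6 + m))
13186 + 1/(A(-216) - 33697) = 13186 + 1/(sqrt(6 - 216) - 33697) = 13186 + 1/(sqrt(-210) - 33697) = 13186 + 1/(I*sqrt(210) - 33697) = 13186 + 1/(-33697 + I*sqrt(210))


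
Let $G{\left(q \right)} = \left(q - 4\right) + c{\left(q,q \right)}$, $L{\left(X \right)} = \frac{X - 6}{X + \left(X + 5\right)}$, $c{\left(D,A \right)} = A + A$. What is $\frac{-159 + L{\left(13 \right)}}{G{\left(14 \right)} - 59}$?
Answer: $\frac{4922}{651} \approx 7.5607$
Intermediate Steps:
$c{\left(D,A \right)} = 2 A$
$L{\left(X \right)} = \frac{-6 + X}{5 + 2 X}$ ($L{\left(X \right)} = \frac{-6 + X}{X + \left(5 + X\right)} = \frac{-6 + X}{5 + 2 X}$)
$G{\left(q \right)} = -4 + 3 q$ ($G{\left(q \right)} = \left(q - 4\right) + 2 q = \left(-4 + q\right) + 2 q = -4 + 3 q$)
$\frac{-159 + L{\left(13 \right)}}{G{\left(14 \right)} - 59} = \frac{-159 + \frac{-6 + 13}{5 + 2 \cdot 13}}{\left(-4 + 3 \cdot 14\right) - 59} = \frac{-159 + \frac{1}{5 + 26} \cdot 7}{\left(-4 + 42\right) - 59} = \frac{-159 + \frac{1}{31} \cdot 7}{38 - 59} = \frac{-159 + \frac{1}{31} \cdot 7}{-21} = \left(-159 + \frac{7}{31}\right) \left(- \frac{1}{21}\right) = \left(- \frac{4922}{31}\right) \left(- \frac{1}{21}\right) = \frac{4922}{651}$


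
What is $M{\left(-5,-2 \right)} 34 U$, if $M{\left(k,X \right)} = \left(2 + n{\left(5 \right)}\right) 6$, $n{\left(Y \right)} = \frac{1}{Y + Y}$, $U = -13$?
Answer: $- \frac{27846}{5} \approx -5569.2$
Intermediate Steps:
$n{\left(Y \right)} = \frac{1}{2 Y}$
$M{\left(k,X \right)} = \frac{63}{5}$ ($M{\left(k,X \right)} = \left(2 + \frac{1}{2 \cdot 5}\right) 6 = \left(2 + \frac{1}{2} \cdot \frac{1}{5}\right) 6 = \left(2 + \frac{1}{10}\right) 6 = \frac{21}{10} \cdot 6 = \frac{63}{5}$)
$M{\left(-5,-2 \right)} 34 U = \frac{63}{5} \cdot 34 \left(-13\right) = \frac{2142}{5} \left(-13\right) = - \frac{27846}{5}$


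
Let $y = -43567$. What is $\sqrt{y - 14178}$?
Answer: $i \sqrt{57745} \approx 240.3 i$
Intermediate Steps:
$\sqrt{y - 14178} = \sqrt{-43567 - 14178} = \sqrt{-57745} = i \sqrt{57745}$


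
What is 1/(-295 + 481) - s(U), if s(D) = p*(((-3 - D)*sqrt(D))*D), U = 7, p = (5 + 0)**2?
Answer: 1/186 + 1750*sqrt(7) ≈ 4630.1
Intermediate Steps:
p = 25 (p = 5**2 = 25)
s(D) = 25*D**(3/2)*(-3 - D) (s(D) = 25*(((-3 - D)*sqrt(D))*D) = 25*((sqrt(D)*(-3 - D))*D) = 25*(D**(3/2)*(-3 - D)) = 25*D**(3/2)*(-3 - D))
1/(-295 + 481) - s(U) = 1/(-295 + 481) - 25*7**(3/2)*(-3 - 1*7) = 1/186 - 25*7*sqrt(7)*(-3 - 7) = 1/186 - 25*7*sqrt(7)*(-10) = 1/186 - (-1750)*sqrt(7) = 1/186 + 1750*sqrt(7)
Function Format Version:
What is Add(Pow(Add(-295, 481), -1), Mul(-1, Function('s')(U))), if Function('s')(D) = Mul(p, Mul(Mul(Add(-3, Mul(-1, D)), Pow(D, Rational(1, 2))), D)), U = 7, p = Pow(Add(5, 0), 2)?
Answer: Add(Rational(1, 186), Mul(1750, Pow(7, Rational(1, 2)))) ≈ 4630.1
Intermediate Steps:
p = 25 (p = Pow(5, 2) = 25)
Function('s')(D) = Mul(25, Pow(D, Rational(3, 2)), Add(-3, Mul(-1, D))) (Function('s')(D) = Mul(25, Mul(Mul(Add(-3, Mul(-1, D)), Pow(D, Rational(1, 2))), D)) = Mul(25, Mul(Mul(Pow(D, Rational(1, 2)), Add(-3, Mul(-1, D))), D)) = Mul(25, Mul(Pow(D, Rational(3, 2)), Add(-3, Mul(-1, D)))) = Mul(25, Pow(D, Rational(3, 2)), Add(-3, Mul(-1, D))))
Add(Pow(Add(-295, 481), -1), Mul(-1, Function('s')(U))) = Add(Pow(Add(-295, 481), -1), Mul(-1, Mul(25, Pow(7, Rational(3, 2)), Add(-3, Mul(-1, 7))))) = Add(Pow(186, -1), Mul(-1, Mul(25, Mul(7, Pow(7, Rational(1, 2))), Add(-3, -7)))) = Add(Rational(1, 186), Mul(-1, Mul(25, Mul(7, Pow(7, Rational(1, 2))), -10))) = Add(Rational(1, 186), Mul(-1, Mul(-1750, Pow(7, Rational(1, 2))))) = Add(Rational(1, 186), Mul(1750, Pow(7, Rational(1, 2))))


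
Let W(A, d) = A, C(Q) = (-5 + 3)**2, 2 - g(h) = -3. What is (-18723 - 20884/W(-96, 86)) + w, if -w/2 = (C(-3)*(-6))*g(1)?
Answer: -438371/24 ≈ -18265.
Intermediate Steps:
g(h) = 5 (g(h) = 2 - 1*(-3) = 2 + 3 = 5)
C(Q) = 4 (C(Q) = (-2)**2 = 4)
w = 240 (w = -2*4*(-6)*5 = -(-48)*5 = -2*(-120) = 240)
(-18723 - 20884/W(-96, 86)) + w = (-18723 - 20884/(-96)) + 240 = (-18723 - 20884*(-1/96)) + 240 = (-18723 + 5221/24) + 240 = -444131/24 + 240 = -438371/24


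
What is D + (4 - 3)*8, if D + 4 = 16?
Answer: 20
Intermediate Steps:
D = 12 (D = -4 + 16 = 12)
D + (4 - 3)*8 = 12 + (4 - 3)*8 = 12 + 1*8 = 12 + 8 = 20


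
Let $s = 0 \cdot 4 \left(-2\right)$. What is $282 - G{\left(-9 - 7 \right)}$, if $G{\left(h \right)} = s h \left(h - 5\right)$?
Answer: $282$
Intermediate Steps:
$s = 0$ ($s = 0 \left(-2\right) = 0$)
$G{\left(h \right)} = 0$ ($G{\left(h \right)} = 0 h \left(h - 5\right) = 0 h \left(-5 + h\right) = 0$)
$282 - G{\left(-9 - 7 \right)} = 282 - 0 = 282 + 0 = 282$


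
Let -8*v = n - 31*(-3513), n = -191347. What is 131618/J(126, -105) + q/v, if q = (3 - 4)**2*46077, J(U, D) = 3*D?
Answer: -2683750088/6492465 ≈ -413.36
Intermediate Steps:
v = 20611/2 (v = -(-191347 - 31*(-3513))/8 = -(-191347 - 1*(-108903))/8 = -(-191347 + 108903)/8 = -1/8*(-82444) = 20611/2 ≈ 10306.)
q = 46077 (q = (-1)**2*46077 = 1*46077 = 46077)
131618/J(126, -105) + q/v = 131618/((3*(-105))) + 46077/(20611/2) = 131618/(-315) + 46077*(2/20611) = 131618*(-1/315) + 92154/20611 = -131618/315 + 92154/20611 = -2683750088/6492465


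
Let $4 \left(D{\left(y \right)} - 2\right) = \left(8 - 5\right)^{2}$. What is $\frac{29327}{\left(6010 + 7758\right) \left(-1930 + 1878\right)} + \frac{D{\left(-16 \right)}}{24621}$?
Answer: $- \frac{719017339}{17627060256} \approx -0.040791$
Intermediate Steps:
$D{\left(y \right)} = \frac{17}{4}$ ($D{\left(y \right)} = 2 + \frac{\left(8 - 5\right)^{2}}{4} = 2 + \frac{3^{2}}{4} = 2 + \frac{1}{4} \cdot 9 = 2 + \frac{9}{4} = \frac{17}{4}$)
$\frac{29327}{\left(6010 + 7758\right) \left(-1930 + 1878\right)} + \frac{D{\left(-16 \right)}}{24621} = \frac{29327}{\left(6010 + 7758\right) \left(-1930 + 1878\right)} + \frac{17}{4 \cdot 24621} = \frac{29327}{13768 \left(-52\right)} + \frac{17}{4} \cdot \frac{1}{24621} = \frac{29327}{-715936} + \frac{17}{98484} = 29327 \left(- \frac{1}{715936}\right) + \frac{17}{98484} = - \frac{29327}{715936} + \frac{17}{98484} = - \frac{719017339}{17627060256}$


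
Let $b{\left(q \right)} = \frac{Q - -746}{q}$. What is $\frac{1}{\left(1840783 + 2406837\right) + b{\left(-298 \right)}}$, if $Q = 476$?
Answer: $\frac{149}{632894769} \approx 2.3543 \cdot 10^{-7}$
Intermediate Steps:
$b{\left(q \right)} = \frac{1222}{q}$ ($b{\left(q \right)} = \frac{476 - -746}{q} = \frac{476 + 746}{q} = \frac{1222}{q}$)
$\frac{1}{\left(1840783 + 2406837\right) + b{\left(-298 \right)}} = \frac{1}{\left(1840783 + 2406837\right) + \frac{1222}{-298}} = \frac{1}{4247620 + 1222 \left(- \frac{1}{298}\right)} = \frac{1}{4247620 - \frac{611}{149}} = \frac{1}{\frac{632894769}{149}} = \frac{149}{632894769}$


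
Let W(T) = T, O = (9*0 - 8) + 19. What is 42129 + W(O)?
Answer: 42140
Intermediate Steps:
O = 11 (O = (0 - 8) + 19 = -8 + 19 = 11)
42129 + W(O) = 42129 + 11 = 42140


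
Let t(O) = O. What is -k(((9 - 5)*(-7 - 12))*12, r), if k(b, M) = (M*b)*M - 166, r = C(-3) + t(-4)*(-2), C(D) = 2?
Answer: 91366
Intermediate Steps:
r = 10 (r = 2 - 4*(-2) = 2 + 8 = 10)
k(b, M) = -166 + b*M² (k(b, M) = b*M² - 166 = -166 + b*M²)
-k(((9 - 5)*(-7 - 12))*12, r) = -(-166 + (((9 - 5)*(-7 - 12))*12)*10²) = -(-166 + ((4*(-19))*12)*100) = -(-166 - 76*12*100) = -(-166 - 912*100) = -(-166 - 91200) = -1*(-91366) = 91366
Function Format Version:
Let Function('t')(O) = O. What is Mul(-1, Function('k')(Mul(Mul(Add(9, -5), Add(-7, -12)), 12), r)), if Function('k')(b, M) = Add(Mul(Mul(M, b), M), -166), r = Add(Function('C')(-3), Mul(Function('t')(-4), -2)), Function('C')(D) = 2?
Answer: 91366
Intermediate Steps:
r = 10 (r = Add(2, Mul(-4, -2)) = Add(2, 8) = 10)
Function('k')(b, M) = Add(-166, Mul(b, Pow(M, 2))) (Function('k')(b, M) = Add(Mul(b, Pow(M, 2)), -166) = Add(-166, Mul(b, Pow(M, 2))))
Mul(-1, Function('k')(Mul(Mul(Add(9, -5), Add(-7, -12)), 12), r)) = Mul(-1, Add(-166, Mul(Mul(Mul(Add(9, -5), Add(-7, -12)), 12), Pow(10, 2)))) = Mul(-1, Add(-166, Mul(Mul(Mul(4, -19), 12), 100))) = Mul(-1, Add(-166, Mul(Mul(-76, 12), 100))) = Mul(-1, Add(-166, Mul(-912, 100))) = Mul(-1, Add(-166, -91200)) = Mul(-1, -91366) = 91366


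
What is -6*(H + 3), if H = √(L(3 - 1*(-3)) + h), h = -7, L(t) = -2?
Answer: -18 - 18*I ≈ -18.0 - 18.0*I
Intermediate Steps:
H = 3*I (H = √(-2 - 7) = √(-9) = 3*I ≈ 3.0*I)
-6*(H + 3) = -6*(3*I + 3) = -6*(3 + 3*I) = -18 - 18*I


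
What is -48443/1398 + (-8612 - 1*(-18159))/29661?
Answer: -158169013/4607342 ≈ -34.330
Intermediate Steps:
-48443/1398 + (-8612 - 1*(-18159))/29661 = -48443*1/1398 + (-8612 + 18159)*(1/29661) = -48443/1398 + 9547*(1/29661) = -48443/1398 + 9547/29661 = -158169013/4607342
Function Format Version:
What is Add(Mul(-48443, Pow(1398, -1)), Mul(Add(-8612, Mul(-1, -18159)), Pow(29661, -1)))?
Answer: Rational(-158169013, 4607342) ≈ -34.330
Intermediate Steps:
Add(Mul(-48443, Pow(1398, -1)), Mul(Add(-8612, Mul(-1, -18159)), Pow(29661, -1))) = Add(Mul(-48443, Rational(1, 1398)), Mul(Add(-8612, 18159), Rational(1, 29661))) = Add(Rational(-48443, 1398), Mul(9547, Rational(1, 29661))) = Add(Rational(-48443, 1398), Rational(9547, 29661)) = Rational(-158169013, 4607342)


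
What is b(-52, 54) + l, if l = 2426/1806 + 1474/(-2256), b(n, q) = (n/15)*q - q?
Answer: -408299513/1697640 ≈ -240.51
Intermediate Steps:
b(n, q) = -q + n*q/15 (b(n, q) = (n*(1/15))*q - q = (n/15)*q - q = n*q/15 - q = -q + n*q/15)
l = 234251/339528 (l = 2426*(1/1806) + 1474*(-1/2256) = 1213/903 - 737/1128 = 234251/339528 ≈ 0.68993)
b(-52, 54) + l = (1/15)*54*(-15 - 52) + 234251/339528 = (1/15)*54*(-67) + 234251/339528 = -1206/5 + 234251/339528 = -408299513/1697640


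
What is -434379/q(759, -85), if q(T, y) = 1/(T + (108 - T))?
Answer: -46912932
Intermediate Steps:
q(T, y) = 1/108
-434379/q(759, -85) = -434379/1/108 = -434379*108 = -46912932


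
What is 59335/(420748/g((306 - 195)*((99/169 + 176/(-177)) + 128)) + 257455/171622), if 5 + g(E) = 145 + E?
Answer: 132022049852723770/68792559725471 ≈ 1919.1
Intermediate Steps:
g(E) = 140 + E (g(E) = -5 + (145 + E) = 140 + E)
59335/(420748/g((306 - 195)*((99/169 + 176/(-177)) + 128)) + 257455/171622) = 59335/(420748/(140 + (306 - 195)*((99/169 + 176/(-177)) + 128)) + 257455/171622) = 59335/(420748/(140 + 111*((99*(1/169) + 176*(-1/177)) + 128)) + 257455*(1/171622)) = 59335/(420748/(140 + 111*((99/169 - 176/177) + 128)) + 23405/15602) = 59335/(420748/(140 + 111*(-12221/29913 + 128)) + 23405/15602) = 59335/(420748/(140 + 111*(3816643/29913)) + 23405/15602) = 59335/(420748/(140 + 141215791/9971) + 23405/15602) = 59335/(420748/(142611731/9971) + 23405/15602) = 59335/(420748*(9971/142611731) + 23405/15602) = 59335/(4195278308/142611731 + 23405/15602) = 59335/(68792559725471/2225028227062) = 59335*(2225028227062/68792559725471) = 132022049852723770/68792559725471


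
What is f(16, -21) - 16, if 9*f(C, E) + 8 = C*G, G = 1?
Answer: -136/9 ≈ -15.111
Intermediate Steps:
f(C, E) = -8/9 + C/9 (f(C, E) = -8/9 + (C*1)/9 = -8/9 + C/9)
f(16, -21) - 16 = (-8/9 + (⅑)*16) - 16 = (-8/9 + 16/9) - 16 = 8/9 - 16 = -136/9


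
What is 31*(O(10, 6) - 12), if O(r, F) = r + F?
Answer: 124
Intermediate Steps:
O(r, F) = F + r
31*(O(10, 6) - 12) = 31*((6 + 10) - 12) = 31*(16 - 12) = 31*4 = 124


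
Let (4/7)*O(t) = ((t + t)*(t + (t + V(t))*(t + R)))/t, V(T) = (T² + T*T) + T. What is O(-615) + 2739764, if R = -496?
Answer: -5867870717/2 ≈ -2.9339e+9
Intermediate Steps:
V(T) = T + 2*T² (V(T) = (T² + T²) + T = 2*T² + T = T + 2*T²)
O(t) = 7*t/2 + 7*(-496 + t)*(t + t*(1 + 2*t))/2 (O(t) = 7*(((t + t)*(t + (t + t*(1 + 2*t))*(t - 496)))/t)/4 = 7*(((2*t)*(t + (t + t*(1 + 2*t))*(-496 + t)))/t)/4 = 7*(((2*t)*(t + (-496 + t)*(t + t*(1 + 2*t))))/t)/4 = 7*((2*t*(t + (-496 + t)*(t + t*(1 + 2*t))))/t)/4 = 7*(2*t + 2*(-496 + t)*(t + t*(1 + 2*t)))/4 = 7*t/2 + 7*(-496 + t)*(t + t*(1 + 2*t))/2)
O(-615) + 2739764 = (7/2)*(-615)*(-991 - 990*(-615) + 2*(-615)²) + 2739764 = (7/2)*(-615)*(-991 + 608850 + 2*378225) + 2739764 = (7/2)*(-615)*(-991 + 608850 + 756450) + 2739764 = (7/2)*(-615)*1364309 + 2739764 = -5873350245/2 + 2739764 = -5867870717/2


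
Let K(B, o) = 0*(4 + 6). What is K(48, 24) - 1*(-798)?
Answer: 798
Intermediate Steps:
K(B, o) = 0 (K(B, o) = 0*10 = 0)
K(48, 24) - 1*(-798) = 0 - 1*(-798) = 0 + 798 = 798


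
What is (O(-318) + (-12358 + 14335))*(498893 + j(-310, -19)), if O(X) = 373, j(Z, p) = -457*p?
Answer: 1192803600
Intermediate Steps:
(O(-318) + (-12358 + 14335))*(498893 + j(-310, -19)) = (373 + (-12358 + 14335))*(498893 - 457*(-19)) = (373 + 1977)*(498893 + 8683) = 2350*507576 = 1192803600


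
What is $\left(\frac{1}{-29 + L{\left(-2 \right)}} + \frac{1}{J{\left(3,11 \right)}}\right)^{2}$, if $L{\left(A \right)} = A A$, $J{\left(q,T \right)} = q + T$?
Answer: $\frac{121}{122500} \approx 0.00098776$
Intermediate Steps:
$J{\left(q,T \right)} = T + q$
$L{\left(A \right)} = A^{2}$
$\left(\frac{1}{-29 + L{\left(-2 \right)}} + \frac{1}{J{\left(3,11 \right)}}\right)^{2} = \left(\frac{1}{-29 + \left(-2\right)^{2}} + \frac{1}{11 + 3}\right)^{2} = \left(\frac{1}{-29 + 4} + \frac{1}{14}\right)^{2} = \left(\frac{1}{-25} + \frac{1}{14}\right)^{2} = \left(- \frac{1}{25} + \frac{1}{14}\right)^{2} = \left(\frac{11}{350}\right)^{2} = \frac{121}{122500}$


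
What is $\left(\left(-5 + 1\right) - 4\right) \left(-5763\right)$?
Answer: $46104$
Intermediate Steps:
$\left(\left(-5 + 1\right) - 4\right) \left(-5763\right) = \left(-4 - 4\right) \left(-5763\right) = \left(-8\right) \left(-5763\right) = 46104$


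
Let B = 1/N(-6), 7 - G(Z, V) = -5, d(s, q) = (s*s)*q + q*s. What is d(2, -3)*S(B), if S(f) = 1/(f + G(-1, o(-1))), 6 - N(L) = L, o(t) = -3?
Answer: -216/145 ≈ -1.4897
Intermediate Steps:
N(L) = 6 - L
d(s, q) = q*s + q*s² (d(s, q) = s²*q + q*s = q*s² + q*s = q*s + q*s²)
G(Z, V) = 12 (G(Z, V) = 7 - 1*(-5) = 7 + 5 = 12)
B = 1/12 (B = 1/(6 - 1*(-6)) = 1/(6 + 6) = 1/12 ≈ 0.083333)
S(f) = 1/(12 + f) (S(f) = 1/(f + 12) = 1/(12 + f))
d(2, -3)*S(B) = (-3*2*(1 + 2))/(12 + 1/12) = (-3*2*3)/(145/12) = -18*12/145 = -216/145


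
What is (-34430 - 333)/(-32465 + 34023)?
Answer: -34763/1558 ≈ -22.313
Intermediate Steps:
(-34430 - 333)/(-32465 + 34023) = -34763/1558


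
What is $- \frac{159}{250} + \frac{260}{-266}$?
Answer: $- \frac{53647}{33250} \approx -1.6134$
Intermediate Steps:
$- \frac{159}{250} + \frac{260}{-266} = \left(-159\right) \frac{1}{250} + 260 \left(- \frac{1}{266}\right) = - \frac{159}{250} - \frac{130}{133} = - \frac{53647}{33250}$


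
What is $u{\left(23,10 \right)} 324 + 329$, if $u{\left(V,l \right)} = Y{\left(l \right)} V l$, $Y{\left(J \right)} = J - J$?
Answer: $329$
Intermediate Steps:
$Y{\left(J \right)} = 0$
$u{\left(V,l \right)} = 0$ ($u{\left(V,l \right)} = 0 V l = 0 l = 0$)
$u{\left(23,10 \right)} 324 + 329 = 0 \cdot 324 + 329 = 0 + 329 = 329$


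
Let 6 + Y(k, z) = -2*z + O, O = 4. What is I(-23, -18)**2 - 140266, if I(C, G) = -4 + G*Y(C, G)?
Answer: 239190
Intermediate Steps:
Y(k, z) = -2 - 2*z (Y(k, z) = -6 + (-2*z + 4) = -6 + (4 - 2*z) = -2 - 2*z)
I(C, G) = -4 + G*(-2 - 2*G)
I(-23, -18)**2 - 140266 = (-4 - 2*(-18)*(1 - 18))**2 - 140266 = (-4 - 2*(-18)*(-17))**2 - 140266 = (-4 - 612)**2 - 140266 = (-616)**2 - 140266 = 379456 - 140266 = 239190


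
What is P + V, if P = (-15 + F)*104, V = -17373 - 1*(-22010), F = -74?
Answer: -4619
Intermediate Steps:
V = 4637 (V = -17373 + 22010 = 4637)
P = -9256 (P = (-15 - 74)*104 = -89*104 = -9256)
P + V = -9256 + 4637 = -4619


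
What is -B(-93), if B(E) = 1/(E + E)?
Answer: 1/186 ≈ 0.0053763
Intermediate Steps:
B(E) = 1/(2*E)
-B(-93) = -1/(2*(-93)) = -(-1)/(2*93) = -1*(-1/186) = 1/186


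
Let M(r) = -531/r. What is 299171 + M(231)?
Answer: 23035990/77 ≈ 2.9917e+5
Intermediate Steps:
299171 + M(231) = 299171 - 531/231 = 299171 - 531*1/231 = 299171 - 177/77 = 23035990/77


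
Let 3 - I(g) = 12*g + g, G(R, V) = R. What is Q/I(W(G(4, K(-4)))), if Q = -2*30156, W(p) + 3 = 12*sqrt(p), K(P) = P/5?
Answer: 10052/45 ≈ 223.38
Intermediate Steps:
K(P) = P/5 (K(P) = P*(1/5) = P/5)
W(p) = -3 + 12*sqrt(p)
Q = -60312
I(g) = 3 - 13*g (I(g) = 3 - (12*g + g) = 3 - 13*g)
Q/I(W(G(4, K(-4)))) = -60312/(3 - 13*(-3 + 12*sqrt(4))) = -60312/(3 - 13*(-3 + 12*2)) = -60312/(3 - 13*(-3 + 24)) = -60312/(3 - 13*21) = -60312/(3 - 273) = -60312/(-270) = -60312*(-1/270) = 10052/45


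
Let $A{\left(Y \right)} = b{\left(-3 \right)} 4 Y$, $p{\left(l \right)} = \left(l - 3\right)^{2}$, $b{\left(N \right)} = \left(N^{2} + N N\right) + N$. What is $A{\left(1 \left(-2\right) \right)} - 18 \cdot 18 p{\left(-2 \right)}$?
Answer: $-8220$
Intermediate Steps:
$b{\left(N \right)} = N + 2 N^{2}$ ($b{\left(N \right)} = \left(N^{2} + N^{2}\right) + N = 2 N^{2} + N = N + 2 N^{2}$)
$p{\left(l \right)} = \left(-3 + l\right)^{2}$
$A{\left(Y \right)} = 60 Y$ ($A{\left(Y \right)} = - 3 \left(1 + 2 \left(-3\right)\right) 4 Y = - 3 \left(1 - 6\right) 4 Y = \left(-3\right) \left(-5\right) 4 Y = 15 \cdot 4 Y = 60 Y$)
$A{\left(1 \left(-2\right) \right)} - 18 \cdot 18 p{\left(-2 \right)} = 60 \cdot 1 \left(-2\right) - 18 \cdot 18 \left(-3 - 2\right)^{2} = 60 \left(-2\right) - 18 \cdot 18 \left(-5\right)^{2} = -120 - 18 \cdot 18 \cdot 25 = -120 - 8100 = -8220$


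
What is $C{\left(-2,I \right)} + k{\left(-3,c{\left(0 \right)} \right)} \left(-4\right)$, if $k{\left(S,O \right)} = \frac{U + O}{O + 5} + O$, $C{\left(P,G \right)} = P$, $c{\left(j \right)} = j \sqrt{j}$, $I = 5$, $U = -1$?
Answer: $- \frac{6}{5} \approx -1.2$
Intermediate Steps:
$c{\left(j \right)} = j^{\frac{3}{2}}$
$k{\left(S,O \right)} = O + \frac{-1 + O}{5 + O}$ ($k{\left(S,O \right)} = \frac{-1 + O}{O + 5} + O = \frac{-1 + O}{5 + O} + O = O + \frac{-1 + O}{5 + O}$)
$C{\left(-2,I \right)} + k{\left(-3,c{\left(0 \right)} \right)} \left(-4\right) = -2 + \frac{-1 + \left(0^{\frac{3}{2}}\right)^{2} + 6 \cdot 0^{\frac{3}{2}}}{5 + 0^{\frac{3}{2}}} \left(-4\right) = -2 + \frac{-1 + 0^{2} + 6 \cdot 0}{5 + 0} \left(-4\right) = -2 + \frac{-1 + 0 + 0}{5} \left(-4\right) = -2 + \frac{1}{5} \left(-1\right) \left(-4\right) = -2 - - \frac{4}{5} = -2 + \frac{4}{5} = - \frac{6}{5}$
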